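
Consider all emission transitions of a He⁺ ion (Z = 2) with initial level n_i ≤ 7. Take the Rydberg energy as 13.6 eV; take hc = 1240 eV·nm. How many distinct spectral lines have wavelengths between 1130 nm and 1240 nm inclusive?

1

Enumerate all n_i → n_f pairs with 1 ≤ n_f < n_i ≤ 7 and compute λ = 1240 / [13.6·4·(1/n_f² − 1/n_i²)].
Lines falling in [1130, 1240] nm: 7→5 (1163 nm).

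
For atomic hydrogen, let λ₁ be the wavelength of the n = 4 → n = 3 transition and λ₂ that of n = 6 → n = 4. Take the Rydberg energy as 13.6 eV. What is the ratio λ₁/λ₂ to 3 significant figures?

λ ∝ 1/ΔE ∝ 1/(1/n_f² − 1/n_i²), and the Z² and hc factors cancel in the ratio.
λ₁/λ₂ = (1/4² − 1/6²)/(1/3² − 1/4²) = 0.03472/0.04861 = 0.714.

0.714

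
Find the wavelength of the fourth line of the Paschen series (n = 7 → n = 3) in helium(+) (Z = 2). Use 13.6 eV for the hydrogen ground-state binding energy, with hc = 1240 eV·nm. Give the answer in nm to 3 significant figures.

251 nm

The Paschen series terminates on n_f = 3; the fourth line has n_i = 3+4 = 7.
ΔE = 54.40 × (1/3² − 1/7²) = 4.934 eV.
λ = 1240 / 4.934 = 251 nm.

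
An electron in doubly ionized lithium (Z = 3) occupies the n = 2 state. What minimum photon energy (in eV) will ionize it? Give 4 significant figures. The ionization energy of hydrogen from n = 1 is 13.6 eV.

30.60 eV

E_n = −13.6 Z²/n² = −122.4/n² eV for Z = 3.
E_2 = −122.4/4 = −30.60 eV, so ionization (to E = 0) requires 30.60 eV.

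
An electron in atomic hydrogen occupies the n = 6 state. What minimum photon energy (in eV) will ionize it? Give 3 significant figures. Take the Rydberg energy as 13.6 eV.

0.378 eV

E_6 = −13.60/36 = −0.378 eV, so ionization (to E = 0) requires 0.378 eV.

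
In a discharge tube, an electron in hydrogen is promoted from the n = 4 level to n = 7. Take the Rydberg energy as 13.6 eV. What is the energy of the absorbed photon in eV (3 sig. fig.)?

0.572 eV

E_7 = −13.60/49 = −0.2776 eV and E_4 = −13.60/16 = −0.8500 eV.
The photon energy is |E_7 − E_4| = 0.572 eV.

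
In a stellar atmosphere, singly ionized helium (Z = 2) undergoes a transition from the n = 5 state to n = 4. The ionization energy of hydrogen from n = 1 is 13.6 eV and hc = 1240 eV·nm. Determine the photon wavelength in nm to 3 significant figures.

For Z = 2 the level energies scale as Z², so the effective Rydberg energy is 13.6 × 4 = 54.40 eV.
ΔE = 54.40 × (1/4² − 1/5²) = 54.40 × 0.02250 = 1.224 eV.
λ = hc/ΔE = 1240 / 1.224 = 1010 nm.

1010 nm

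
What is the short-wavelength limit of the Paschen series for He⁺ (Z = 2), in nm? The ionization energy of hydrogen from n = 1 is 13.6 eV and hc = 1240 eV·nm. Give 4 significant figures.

205.1 nm

The Paschen series has lower level n_f = 3; the series limit corresponds to n_i → ∞.
ΔE_max = 13.6 × 4 / 3² = 6.044 eV.
λ_min = 1240 / 6.044 = 205.1 nm.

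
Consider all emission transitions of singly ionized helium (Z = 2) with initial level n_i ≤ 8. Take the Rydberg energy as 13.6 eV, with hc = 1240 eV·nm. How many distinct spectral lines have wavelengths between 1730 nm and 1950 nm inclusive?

2

Enumerate all n_i → n_f pairs with 1 ≤ n_f < n_i ≤ 8 and compute λ = 1240 / [13.6·4·(1/n_f² − 1/n_i²)].
Lines falling in [1730, 1950] nm: 6→5 (1865 nm), 8→6 (1876 nm).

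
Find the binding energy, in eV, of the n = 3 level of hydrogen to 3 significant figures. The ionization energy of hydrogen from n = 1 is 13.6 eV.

E_3 = −13.60/9 = −1.51 eV, so ionization (to E = 0) requires 1.51 eV.

1.51 eV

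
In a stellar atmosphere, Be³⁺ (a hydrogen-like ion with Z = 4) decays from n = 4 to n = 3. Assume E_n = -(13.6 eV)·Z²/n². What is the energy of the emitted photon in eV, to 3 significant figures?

The Bohr energies scale as Z², so for Z = 4: E_n = −217.6/n² eV.
E_4 = −217.6/16 = −13.60 eV and E_3 = −217.6/9 = −24.18 eV.
The photon energy is |E_4 − E_3| = 10.6 eV.

10.6 eV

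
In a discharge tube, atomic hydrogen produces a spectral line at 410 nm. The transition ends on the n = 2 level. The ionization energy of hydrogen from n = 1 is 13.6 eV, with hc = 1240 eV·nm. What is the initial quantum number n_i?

The photon energy is ΔE = hc/λ = 1240 / 410 = 3.024 eV.
With Z = 1, ΔE = 13.60 × (1/n_f² − 1/n_i²), so 1/n_f² − 1/n_i² = 0.2224.
With n_f = 2: 1/n_i² = 1/4 − 0.2224 = 0.02762, so n_i ≈ 6.02.

n_i = 6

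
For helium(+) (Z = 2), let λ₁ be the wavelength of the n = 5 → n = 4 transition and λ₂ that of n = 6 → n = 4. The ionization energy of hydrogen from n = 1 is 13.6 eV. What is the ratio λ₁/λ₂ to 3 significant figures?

1.54

λ ∝ 1/ΔE ∝ 1/(1/n_f² − 1/n_i²), and the Z² and hc factors cancel in the ratio.
λ₁/λ₂ = (1/4² − 1/6²)/(1/4² − 1/5²) = 0.03472/0.02250 = 1.54.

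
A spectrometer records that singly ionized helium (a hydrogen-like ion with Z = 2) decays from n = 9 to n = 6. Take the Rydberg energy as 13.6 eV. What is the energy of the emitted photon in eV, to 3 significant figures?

The Bohr energies scale as Z², so for Z = 2: E_n = −54.40/n² eV.
E_9 = −54.40/81 = −0.6716 eV and E_6 = −54.40/36 = −1.511 eV.
The photon energy is |E_9 − E_6| = 0.840 eV.

0.840 eV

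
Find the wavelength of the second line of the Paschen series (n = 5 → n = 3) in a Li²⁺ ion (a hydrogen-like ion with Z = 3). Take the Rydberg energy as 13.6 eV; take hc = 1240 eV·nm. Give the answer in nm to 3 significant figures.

The Paschen series terminates on n_f = 3; the second line has n_i = 3+2 = 5.
ΔE = 122.4 × (1/3² − 1/5²) = 8.704 eV.
λ = 1240 / 8.704 = 142 nm.

142 nm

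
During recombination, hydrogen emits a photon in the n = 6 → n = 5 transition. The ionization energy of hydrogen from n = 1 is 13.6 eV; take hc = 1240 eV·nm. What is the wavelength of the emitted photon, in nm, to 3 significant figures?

ΔE = 13.60 × (1/5² − 1/6²) = 13.60 × 0.01222 = 0.1662 eV.
λ = hc/ΔE = 1240 / 0.1662 = 7460 nm.
This line belongs to the Pfund series.

7460 nm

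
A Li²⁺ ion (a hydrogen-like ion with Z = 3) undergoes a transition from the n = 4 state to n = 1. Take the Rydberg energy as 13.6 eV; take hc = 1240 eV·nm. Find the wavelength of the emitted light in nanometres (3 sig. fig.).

10.8 nm

For Z = 3 the level energies scale as Z², so the effective Rydberg energy is 13.6 × 9 = 122.4 eV.
ΔE = 122.4 × (1/1² − 1/4²) = 122.4 × 0.9375 = 114.8 eV.
λ = hc/ΔE = 1240 / 114.8 = 10.8 nm.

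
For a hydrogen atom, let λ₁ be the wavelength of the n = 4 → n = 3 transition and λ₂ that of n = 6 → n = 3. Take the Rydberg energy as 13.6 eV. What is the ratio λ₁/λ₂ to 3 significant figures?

1.71

λ ∝ 1/ΔE ∝ 1/(1/n_f² − 1/n_i²), and the Z² and hc factors cancel in the ratio.
λ₁/λ₂ = (1/3² − 1/6²)/(1/3² − 1/4²) = 0.08333/0.04861 = 1.71.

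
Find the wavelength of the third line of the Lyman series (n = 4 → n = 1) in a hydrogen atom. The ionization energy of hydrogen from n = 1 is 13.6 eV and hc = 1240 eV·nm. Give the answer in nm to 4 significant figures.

97.25 nm

The Lyman series terminates on n_f = 1; the third line has n_i = 1+3 = 4.
ΔE = 13.60 × (1/1² − 1/4²) = 12.75 eV.
λ = 1240 / 12.75 = 97.25 nm.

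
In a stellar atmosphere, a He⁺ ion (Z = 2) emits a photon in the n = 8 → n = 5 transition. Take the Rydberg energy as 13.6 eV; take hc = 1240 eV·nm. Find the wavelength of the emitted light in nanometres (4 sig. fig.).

For Z = 2 the level energies scale as Z², so the effective Rydberg energy is 13.6 × 4 = 54.40 eV.
ΔE = 54.40 × (1/5² − 1/8²) = 54.40 × 0.02438 = 1.326 eV.
λ = hc/ΔE = 1240 / 1.326 = 935.1 nm.

935.1 nm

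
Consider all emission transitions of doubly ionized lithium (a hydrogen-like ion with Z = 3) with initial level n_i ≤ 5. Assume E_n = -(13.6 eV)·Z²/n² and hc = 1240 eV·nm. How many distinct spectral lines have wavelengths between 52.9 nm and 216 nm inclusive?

4

Enumerate all n_i → n_f pairs with 1 ≤ n_f < n_i ≤ 5 and compute λ = 1240 / [13.6·9·(1/n_f² − 1/n_i²)].
Lines falling in [52.9, 216] nm: 4→2 (54.03 nm), 3→2 (72.94 nm), 5→3 (142.5 nm), 4→3 (208.4 nm).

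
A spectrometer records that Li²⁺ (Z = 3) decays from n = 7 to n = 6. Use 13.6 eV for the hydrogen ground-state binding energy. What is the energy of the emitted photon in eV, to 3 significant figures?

The Bohr energies scale as Z², so for Z = 3: E_n = −122.4/n² eV.
E_7 = −122.4/49 = −2.498 eV and E_6 = −122.4/36 = −3.400 eV.
The photon energy is |E_7 − E_6| = 0.902 eV.

0.902 eV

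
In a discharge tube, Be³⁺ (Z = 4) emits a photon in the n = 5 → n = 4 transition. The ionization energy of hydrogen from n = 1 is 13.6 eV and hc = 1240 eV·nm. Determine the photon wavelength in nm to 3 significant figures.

For Z = 4 the level energies scale as Z², so the effective Rydberg energy is 13.6 × 16 = 217.6 eV.
ΔE = 217.6 × (1/4² − 1/5²) = 217.6 × 0.02250 = 4.896 eV.
λ = hc/ΔE = 1240 / 4.896 = 253 nm.

253 nm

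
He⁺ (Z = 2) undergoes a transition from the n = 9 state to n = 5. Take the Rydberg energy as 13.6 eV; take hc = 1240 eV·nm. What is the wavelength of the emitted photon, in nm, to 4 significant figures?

For Z = 2 the level energies scale as Z², so the effective Rydberg energy is 13.6 × 4 = 54.40 eV.
ΔE = 54.40 × (1/5² − 1/9²) = 54.40 × 0.02765 = 1.504 eV.
λ = hc/ΔE = 1240 / 1.504 = 824.3 nm.

824.3 nm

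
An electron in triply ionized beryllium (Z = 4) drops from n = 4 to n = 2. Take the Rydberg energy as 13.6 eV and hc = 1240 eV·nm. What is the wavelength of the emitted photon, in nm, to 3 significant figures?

For Z = 4 the level energies scale as Z², so the effective Rydberg energy is 13.6 × 16 = 217.6 eV.
ΔE = 217.6 × (1/2² − 1/4²) = 217.6 × 0.1875 = 40.80 eV.
λ = hc/ΔE = 1240 / 40.80 = 30.4 nm.

30.4 nm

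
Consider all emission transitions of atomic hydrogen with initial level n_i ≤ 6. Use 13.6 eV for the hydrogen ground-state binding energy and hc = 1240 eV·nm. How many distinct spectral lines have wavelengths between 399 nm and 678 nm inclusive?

4

Enumerate all n_i → n_f pairs with 1 ≤ n_f < n_i ≤ 6 and compute λ = 1240 / [13.6·1·(1/n_f² − 1/n_i²)].
Lines falling in [399, 678] nm: 6→2 (410.3 nm), 5→2 (434.2 nm), 4→2 (486.3 nm), 3→2 (656.5 nm).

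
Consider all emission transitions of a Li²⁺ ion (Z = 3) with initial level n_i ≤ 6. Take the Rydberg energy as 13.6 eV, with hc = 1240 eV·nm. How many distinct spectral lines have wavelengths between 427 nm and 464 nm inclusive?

1

Enumerate all n_i → n_f pairs with 1 ≤ n_f < n_i ≤ 6 and compute λ = 1240 / [13.6·9·(1/n_f² − 1/n_i²)].
Lines falling in [427, 464] nm: 5→4 (450.3 nm).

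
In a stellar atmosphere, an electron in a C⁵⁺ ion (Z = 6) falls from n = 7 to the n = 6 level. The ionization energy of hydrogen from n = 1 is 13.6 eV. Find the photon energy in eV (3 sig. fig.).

The Bohr energies scale as Z², so for Z = 6: E_n = −489.6/n² eV.
E_7 = −489.6/49 = −9.992 eV and E_6 = −489.6/36 = −13.60 eV.
The photon energy is |E_7 − E_6| = 3.61 eV.

3.61 eV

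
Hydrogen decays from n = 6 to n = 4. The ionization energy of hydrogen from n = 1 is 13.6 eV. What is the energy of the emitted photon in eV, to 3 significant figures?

0.472 eV

E_6 = −13.60/36 = −0.3778 eV and E_4 = −13.60/16 = −0.8500 eV.
The photon energy is |E_6 − E_4| = 0.472 eV.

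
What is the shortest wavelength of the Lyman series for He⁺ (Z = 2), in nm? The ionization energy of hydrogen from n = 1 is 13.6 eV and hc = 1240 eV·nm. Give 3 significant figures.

The Lyman series has lower level n_f = 1; the series limit corresponds to n_i → ∞.
ΔE_max = 13.6 × 4 / 1² = 54.40 eV.
λ_min = 1240 / 54.40 = 22.8 nm.

22.8 nm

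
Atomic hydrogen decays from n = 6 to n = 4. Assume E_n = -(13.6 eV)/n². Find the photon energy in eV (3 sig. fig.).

0.472 eV

E_6 = −13.60/36 = −0.3778 eV and E_4 = −13.60/16 = −0.8500 eV.
The photon energy is |E_6 − E_4| = 0.472 eV.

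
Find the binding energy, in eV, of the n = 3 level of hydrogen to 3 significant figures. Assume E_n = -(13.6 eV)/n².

E_3 = −13.60/9 = −1.51 eV, so ionization (to E = 0) requires 1.51 eV.

1.51 eV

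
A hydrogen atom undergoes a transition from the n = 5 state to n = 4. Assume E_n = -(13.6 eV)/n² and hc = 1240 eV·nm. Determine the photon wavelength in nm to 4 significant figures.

ΔE = 13.60 × (1/4² − 1/5²) = 13.60 × 0.02250 = 0.3060 eV.
λ = hc/ΔE = 1240 / 0.3060 = 4052 nm.
This line belongs to the Brackett series.

4052 nm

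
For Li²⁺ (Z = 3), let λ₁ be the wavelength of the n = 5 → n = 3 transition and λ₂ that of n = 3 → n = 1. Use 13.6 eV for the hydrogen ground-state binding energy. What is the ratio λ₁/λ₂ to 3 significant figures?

λ ∝ 1/ΔE ∝ 1/(1/n_f² − 1/n_i²), and the Z² and hc factors cancel in the ratio.
λ₁/λ₂ = (1/1² − 1/3²)/(1/3² − 1/5²) = 0.8889/0.07111 = 12.5.

12.5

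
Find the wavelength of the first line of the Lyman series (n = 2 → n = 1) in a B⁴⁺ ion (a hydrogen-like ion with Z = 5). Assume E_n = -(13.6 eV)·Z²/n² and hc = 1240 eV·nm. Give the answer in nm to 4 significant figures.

4.863 nm

The Lyman series terminates on n_f = 1; the first line has n_i = 1+1 = 2.
ΔE = 340.0 × (1/1² − 1/2²) = 255.0 eV.
λ = 1240 / 255.0 = 4.863 nm.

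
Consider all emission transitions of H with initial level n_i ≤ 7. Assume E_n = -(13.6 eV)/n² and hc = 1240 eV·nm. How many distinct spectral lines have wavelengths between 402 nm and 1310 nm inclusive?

7

Enumerate all n_i → n_f pairs with 1 ≤ n_f < n_i ≤ 7 and compute λ = 1240 / [13.6·1·(1/n_f² − 1/n_i²)].
Lines falling in [402, 1310] nm: 6→2 (410.3 nm), 5→2 (434.2 nm), 4→2 (486.3 nm), 3→2 (656.5 nm), 7→3 (1005 nm), 6→3 (1094 nm), 5→3 (1282 nm).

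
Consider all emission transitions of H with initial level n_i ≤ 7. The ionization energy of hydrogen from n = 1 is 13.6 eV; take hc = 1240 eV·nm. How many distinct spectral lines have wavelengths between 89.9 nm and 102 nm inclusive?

Enumerate all n_i → n_f pairs with 1 ≤ n_f < n_i ≤ 7 and compute λ = 1240 / [13.6·1·(1/n_f² − 1/n_i²)].
Lines falling in [89.9, 102] nm: 7→1 (93.08 nm), 6→1 (93.78 nm), 5→1 (94.98 nm), 4→1 (97.25 nm).

4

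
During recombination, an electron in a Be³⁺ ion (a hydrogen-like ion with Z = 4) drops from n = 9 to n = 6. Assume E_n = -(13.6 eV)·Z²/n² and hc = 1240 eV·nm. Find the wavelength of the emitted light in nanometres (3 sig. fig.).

For Z = 4 the level energies scale as Z², so the effective Rydberg energy is 13.6 × 16 = 217.6 eV.
ΔE = 217.6 × (1/6² − 1/9²) = 217.6 × 0.01543 = 3.358 eV.
λ = hc/ΔE = 1240 / 3.358 = 369 nm.

369 nm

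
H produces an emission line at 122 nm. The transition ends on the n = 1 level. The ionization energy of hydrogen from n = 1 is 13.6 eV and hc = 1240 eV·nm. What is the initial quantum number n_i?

n_i = 2

The photon energy is ΔE = hc/λ = 1240 / 122 = 10.16 eV.
With Z = 1, ΔE = 13.60 × (1/n_f² − 1/n_i²), so 1/n_f² − 1/n_i² = 0.7473.
With n_f = 1: 1/n_i² = 1/1 − 0.7473 = 0.2527, so n_i ≈ 1.99.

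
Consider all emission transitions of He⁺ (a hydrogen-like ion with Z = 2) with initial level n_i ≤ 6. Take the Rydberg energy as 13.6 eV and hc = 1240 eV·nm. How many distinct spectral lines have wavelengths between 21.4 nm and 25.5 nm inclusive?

3

Enumerate all n_i → n_f pairs with 1 ≤ n_f < n_i ≤ 6 and compute λ = 1240 / [13.6·4·(1/n_f² − 1/n_i²)].
Lines falling in [21.4, 25.5] nm: 6→1 (23.45 nm), 5→1 (23.74 nm), 4→1 (24.31 nm).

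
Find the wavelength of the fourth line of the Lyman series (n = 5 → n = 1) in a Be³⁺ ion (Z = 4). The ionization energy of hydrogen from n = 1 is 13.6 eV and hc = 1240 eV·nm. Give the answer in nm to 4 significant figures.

The Lyman series terminates on n_f = 1; the fourth line has n_i = 1+4 = 5.
ΔE = 217.6 × (1/1² − 1/5²) = 208.9 eV.
λ = 1240 / 208.9 = 5.936 nm.

5.936 nm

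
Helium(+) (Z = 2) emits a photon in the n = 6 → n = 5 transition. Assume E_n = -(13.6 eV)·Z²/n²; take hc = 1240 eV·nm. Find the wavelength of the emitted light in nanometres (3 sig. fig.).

For Z = 2 the level energies scale as Z², so the effective Rydberg energy is 13.6 × 4 = 54.40 eV.
ΔE = 54.40 × (1/5² − 1/6²) = 54.40 × 0.01222 = 0.6649 eV.
λ = hc/ΔE = 1240 / 0.6649 = 1860 nm.

1860 nm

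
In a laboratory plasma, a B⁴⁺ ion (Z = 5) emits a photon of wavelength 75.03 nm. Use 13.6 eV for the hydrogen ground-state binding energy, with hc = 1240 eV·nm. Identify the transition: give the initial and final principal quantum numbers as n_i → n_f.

n_i = 4, n_f = 3

The photon energy is ΔE = hc/λ = 1240 / 75.03 = 16.53 eV.
With Z = 5, ΔE = 340.0 × (1/n_f² − 1/n_i²), so 1/n_f² − 1/n_i² = 0.04861.
Trying n_f = 3 gives 1/n_i² = 0.06250, i.e. n_i ≈ 4; this pair matches.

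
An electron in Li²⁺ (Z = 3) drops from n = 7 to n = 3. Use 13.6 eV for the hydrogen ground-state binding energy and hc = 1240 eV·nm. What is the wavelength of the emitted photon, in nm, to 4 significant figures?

For Z = 3 the level energies scale as Z², so the effective Rydberg energy is 13.6 × 9 = 122.4 eV.
ΔE = 122.4 × (1/3² − 1/7²) = 122.4 × 0.09070 = 11.10 eV.
λ = hc/ΔE = 1240 / 11.10 = 111.7 nm.

111.7 nm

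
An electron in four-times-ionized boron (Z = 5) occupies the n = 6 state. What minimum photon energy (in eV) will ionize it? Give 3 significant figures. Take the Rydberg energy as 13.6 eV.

9.44 eV

E_n = −13.6 Z²/n² = −340.0/n² eV for Z = 5.
E_6 = −340.0/36 = −9.44 eV, so ionization (to E = 0) requires 9.44 eV.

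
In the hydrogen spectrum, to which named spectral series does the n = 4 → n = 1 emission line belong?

The series is set by the lower level: n_f = 1 is the Lyman series.

Lyman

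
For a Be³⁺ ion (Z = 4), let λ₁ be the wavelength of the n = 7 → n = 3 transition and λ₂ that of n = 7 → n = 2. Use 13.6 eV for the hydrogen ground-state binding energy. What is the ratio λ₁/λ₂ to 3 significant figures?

2.53

λ ∝ 1/ΔE ∝ 1/(1/n_f² − 1/n_i²), and the Z² and hc factors cancel in the ratio.
λ₁/λ₂ = (1/2² − 1/7²)/(1/3² − 1/7²) = 0.2296/0.09070 = 2.53.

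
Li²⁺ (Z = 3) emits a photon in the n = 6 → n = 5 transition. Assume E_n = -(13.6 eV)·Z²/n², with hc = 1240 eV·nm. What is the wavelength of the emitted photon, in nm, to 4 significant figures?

For Z = 3 the level energies scale as Z², so the effective Rydberg energy is 13.6 × 9 = 122.4 eV.
ΔE = 122.4 × (1/5² − 1/6²) = 122.4 × 0.01222 = 1.496 eV.
λ = hc/ΔE = 1240 / 1.496 = 828.9 nm.

828.9 nm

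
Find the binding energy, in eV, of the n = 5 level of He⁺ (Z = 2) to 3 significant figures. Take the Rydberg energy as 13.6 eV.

E_n = −13.6 Z²/n² = −54.40/n² eV for Z = 2.
E_5 = −54.40/25 = −2.18 eV, so ionization (to E = 0) requires 2.18 eV.

2.18 eV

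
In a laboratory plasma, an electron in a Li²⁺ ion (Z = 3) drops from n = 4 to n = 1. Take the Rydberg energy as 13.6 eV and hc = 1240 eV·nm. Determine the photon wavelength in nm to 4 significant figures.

10.81 nm

For Z = 3 the level energies scale as Z², so the effective Rydberg energy is 13.6 × 9 = 122.4 eV.
ΔE = 122.4 × (1/1² − 1/4²) = 122.4 × 0.9375 = 114.8 eV.
λ = hc/ΔE = 1240 / 114.8 = 10.81 nm.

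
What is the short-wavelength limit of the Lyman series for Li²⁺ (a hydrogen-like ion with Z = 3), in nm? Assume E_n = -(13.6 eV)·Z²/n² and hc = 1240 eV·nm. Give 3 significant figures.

The Lyman series has lower level n_f = 1; the series limit corresponds to n_i → ∞.
ΔE_max = 13.6 × 9 / 1² = 122.4 eV.
λ_min = 1240 / 122.4 = 10.1 nm.

10.1 nm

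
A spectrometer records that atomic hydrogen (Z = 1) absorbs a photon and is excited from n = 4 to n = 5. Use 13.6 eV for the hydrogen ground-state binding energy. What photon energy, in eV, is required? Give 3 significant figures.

E_5 = −13.60/25 = −0.5440 eV and E_4 = −13.60/16 = −0.8500 eV.
The photon energy is |E_5 − E_4| = 0.306 eV.

0.306 eV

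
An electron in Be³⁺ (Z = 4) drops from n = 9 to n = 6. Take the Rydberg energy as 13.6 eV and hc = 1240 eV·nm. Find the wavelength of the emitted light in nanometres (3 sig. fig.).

For Z = 4 the level energies scale as Z², so the effective Rydberg energy is 13.6 × 16 = 217.6 eV.
ΔE = 217.6 × (1/6² − 1/9²) = 217.6 × 0.01543 = 3.358 eV.
λ = hc/ΔE = 1240 / 3.358 = 369 nm.

369 nm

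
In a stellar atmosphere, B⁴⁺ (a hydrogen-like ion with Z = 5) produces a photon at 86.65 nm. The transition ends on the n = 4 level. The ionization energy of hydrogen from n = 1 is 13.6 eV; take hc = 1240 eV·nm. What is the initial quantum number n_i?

The photon energy is ΔE = hc/λ = 1240 / 86.65 = 14.31 eV.
With Z = 5, ΔE = 340.0 × (1/n_f² − 1/n_i²), so 1/n_f² − 1/n_i² = 0.04209.
With n_f = 4: 1/n_i² = 1/16 − 0.04209 = 0.02041, so n_i ≈ 7.00.

n_i = 7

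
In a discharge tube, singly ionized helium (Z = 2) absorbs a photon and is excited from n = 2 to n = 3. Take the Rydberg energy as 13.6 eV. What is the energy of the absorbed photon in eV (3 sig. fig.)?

7.56 eV

The Bohr energies scale as Z², so for Z = 2: E_n = −54.40/n² eV.
E_3 = −54.40/9 = −6.044 eV and E_2 = −54.40/4 = −13.60 eV.
The photon energy is |E_3 − E_2| = 7.56 eV.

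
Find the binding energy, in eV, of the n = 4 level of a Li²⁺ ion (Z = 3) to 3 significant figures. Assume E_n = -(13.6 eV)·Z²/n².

7.65 eV

E_n = −13.6 Z²/n² = −122.4/n² eV for Z = 3.
E_4 = −122.4/16 = −7.65 eV, so ionization (to E = 0) requires 7.65 eV.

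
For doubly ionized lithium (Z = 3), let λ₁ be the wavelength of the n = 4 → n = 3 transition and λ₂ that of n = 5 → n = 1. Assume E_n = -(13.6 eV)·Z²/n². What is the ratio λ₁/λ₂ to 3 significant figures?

19.7

λ ∝ 1/ΔE ∝ 1/(1/n_f² − 1/n_i²), and the Z² and hc factors cancel in the ratio.
λ₁/λ₂ = (1/1² − 1/5²)/(1/3² − 1/4²) = 0.9600/0.04861 = 19.7.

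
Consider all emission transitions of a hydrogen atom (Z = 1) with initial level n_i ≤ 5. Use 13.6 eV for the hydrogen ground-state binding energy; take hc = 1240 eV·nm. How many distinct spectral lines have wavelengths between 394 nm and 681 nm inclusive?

3

Enumerate all n_i → n_f pairs with 1 ≤ n_f < n_i ≤ 5 and compute λ = 1240 / [13.6·1·(1/n_f² − 1/n_i²)].
Lines falling in [394, 681] nm: 5→2 (434.2 nm), 4→2 (486.3 nm), 3→2 (656.5 nm).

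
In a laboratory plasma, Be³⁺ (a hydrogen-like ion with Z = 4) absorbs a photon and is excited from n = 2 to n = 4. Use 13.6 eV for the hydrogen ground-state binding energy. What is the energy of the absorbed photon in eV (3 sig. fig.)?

40.8 eV

The Bohr energies scale as Z², so for Z = 4: E_n = −217.6/n² eV.
E_4 = −217.6/16 = −13.60 eV and E_2 = −217.6/4 = −54.40 eV.
The photon energy is |E_4 − E_2| = 40.8 eV.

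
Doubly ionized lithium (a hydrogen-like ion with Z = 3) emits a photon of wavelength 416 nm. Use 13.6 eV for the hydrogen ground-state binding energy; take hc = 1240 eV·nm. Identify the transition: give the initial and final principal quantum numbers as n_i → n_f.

n_i = 8, n_f = 5

The photon energy is ΔE = hc/λ = 1240 / 416 = 2.981 eV.
With Z = 3, ΔE = 122.4 × (1/n_f² − 1/n_i²), so 1/n_f² − 1/n_i² = 0.02435.
Trying n_f = 5 gives 1/n_i² = 0.01565, i.e. n_i ≈ 8; this pair matches.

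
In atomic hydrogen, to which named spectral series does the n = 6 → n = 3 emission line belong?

The series is set by the lower level: n_f = 3 is the Paschen series.

Paschen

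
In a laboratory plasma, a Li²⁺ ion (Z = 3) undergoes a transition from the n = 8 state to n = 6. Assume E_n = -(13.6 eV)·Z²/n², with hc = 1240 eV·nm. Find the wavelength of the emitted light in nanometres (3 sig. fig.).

For Z = 3 the level energies scale as Z², so the effective Rydberg energy is 13.6 × 9 = 122.4 eV.
ΔE = 122.4 × (1/6² − 1/8²) = 122.4 × 0.01215 = 1.488 eV.
λ = hc/ΔE = 1240 / 1.488 = 834 nm.

834 nm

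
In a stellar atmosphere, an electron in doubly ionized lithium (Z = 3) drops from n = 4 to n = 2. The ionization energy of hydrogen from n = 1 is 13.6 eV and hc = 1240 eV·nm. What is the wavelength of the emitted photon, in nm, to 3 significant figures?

54.0 nm

For Z = 3 the level energies scale as Z², so the effective Rydberg energy is 13.6 × 9 = 122.4 eV.
ΔE = 122.4 × (1/2² − 1/4²) = 122.4 × 0.1875 = 22.95 eV.
λ = hc/ΔE = 1240 / 22.95 = 54.0 nm.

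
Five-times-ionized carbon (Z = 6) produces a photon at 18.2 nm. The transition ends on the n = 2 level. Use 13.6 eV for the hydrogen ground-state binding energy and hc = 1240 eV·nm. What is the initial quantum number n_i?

n_i = 3

The photon energy is ΔE = hc/λ = 1240 / 18.2 = 68.13 eV.
With Z = 6, ΔE = 489.6 × (1/n_f² − 1/n_i²), so 1/n_f² − 1/n_i² = 0.1392.
With n_f = 2: 1/n_i² = 1/4 − 0.1392 = 0.1108, so n_i ≈ 3.00.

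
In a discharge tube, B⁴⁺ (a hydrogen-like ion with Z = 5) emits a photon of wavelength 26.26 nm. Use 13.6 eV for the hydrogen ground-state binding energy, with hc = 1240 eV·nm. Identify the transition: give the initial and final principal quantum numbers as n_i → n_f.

The photon energy is ΔE = hc/λ = 1240 / 26.26 = 47.22 eV.
With Z = 5, ΔE = 340.0 × (1/n_f² − 1/n_i²), so 1/n_f² − 1/n_i² = 0.1389.
Trying n_f = 2 gives 1/n_i² = 0.1111, i.e. n_i ≈ 3; this pair matches.

n_i = 3, n_f = 2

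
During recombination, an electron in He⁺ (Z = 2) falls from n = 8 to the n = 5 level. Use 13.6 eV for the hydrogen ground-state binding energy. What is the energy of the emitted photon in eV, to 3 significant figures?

The Bohr energies scale as Z², so for Z = 2: E_n = −54.40/n² eV.
E_8 = −54.40/64 = −0.8500 eV and E_5 = −54.40/25 = −2.176 eV.
The photon energy is |E_8 − E_5| = 1.33 eV.

1.33 eV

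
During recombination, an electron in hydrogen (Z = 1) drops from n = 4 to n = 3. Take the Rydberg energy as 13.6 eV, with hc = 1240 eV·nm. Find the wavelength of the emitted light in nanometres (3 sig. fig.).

ΔE = 13.60 × (1/3² − 1/4²) = 13.60 × 0.04861 = 0.6611 eV.
λ = hc/ΔE = 1240 / 0.6611 = 1880 nm.

1880 nm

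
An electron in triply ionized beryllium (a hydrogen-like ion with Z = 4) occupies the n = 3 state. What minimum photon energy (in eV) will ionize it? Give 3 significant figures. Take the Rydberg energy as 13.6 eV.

24.2 eV

E_n = −13.6 Z²/n² = −217.6/n² eV for Z = 4.
E_3 = −217.6/9 = −24.2 eV, so ionization (to E = 0) requires 24.2 eV.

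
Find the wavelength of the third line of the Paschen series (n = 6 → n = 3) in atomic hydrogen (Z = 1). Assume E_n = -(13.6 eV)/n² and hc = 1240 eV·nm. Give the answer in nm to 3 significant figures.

The Paschen series terminates on n_f = 3; the third line has n_i = 3+3 = 6.
ΔE = 13.60 × (1/3² − 1/6²) = 1.133 eV.
λ = 1240 / 1.133 = 1090 nm.

1090 nm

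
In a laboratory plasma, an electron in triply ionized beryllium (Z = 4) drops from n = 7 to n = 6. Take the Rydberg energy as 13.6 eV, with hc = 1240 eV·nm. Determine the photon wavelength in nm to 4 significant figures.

For Z = 4 the level energies scale as Z², so the effective Rydberg energy is 13.6 × 16 = 217.6 eV.
ΔE = 217.6 × (1/6² − 1/7²) = 217.6 × 0.007370 = 1.604 eV.
λ = hc/ΔE = 1240 / 1.604 = 773.2 nm.

773.2 nm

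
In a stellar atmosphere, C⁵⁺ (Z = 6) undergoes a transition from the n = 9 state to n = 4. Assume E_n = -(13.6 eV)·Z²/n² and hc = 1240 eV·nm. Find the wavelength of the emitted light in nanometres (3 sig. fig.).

50.5 nm

For Z = 6 the level energies scale as Z², so the effective Rydberg energy is 13.6 × 36 = 489.6 eV.
ΔE = 489.6 × (1/4² − 1/9²) = 489.6 × 0.05015 = 24.56 eV.
λ = hc/ΔE = 1240 / 24.56 = 50.5 nm.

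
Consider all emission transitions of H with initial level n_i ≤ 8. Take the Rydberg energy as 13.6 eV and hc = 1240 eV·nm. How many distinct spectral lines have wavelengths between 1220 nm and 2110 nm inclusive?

3

Enumerate all n_i → n_f pairs with 1 ≤ n_f < n_i ≤ 8 and compute λ = 1240 / [13.6·1·(1/n_f² − 1/n_i²)].
Lines falling in [1220, 2110] nm: 5→3 (1282 nm), 4→3 (1876 nm), 8→4 (1945 nm).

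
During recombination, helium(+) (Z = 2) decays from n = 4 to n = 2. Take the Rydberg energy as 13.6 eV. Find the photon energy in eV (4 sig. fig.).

The Bohr energies scale as Z², so for Z = 2: E_n = −54.40/n² eV.
E_4 = −54.40/16 = −3.400 eV and E_2 = −54.40/4 = −13.60 eV.
The photon energy is |E_4 − E_2| = 10.20 eV.

10.20 eV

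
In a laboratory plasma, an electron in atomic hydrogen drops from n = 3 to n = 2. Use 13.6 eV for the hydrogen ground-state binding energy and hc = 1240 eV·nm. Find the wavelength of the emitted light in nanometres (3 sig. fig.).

656 nm

ΔE = 13.60 × (1/2² − 1/3²) = 13.60 × 0.1389 = 1.889 eV.
λ = hc/ΔE = 1240 / 1.889 = 656 nm.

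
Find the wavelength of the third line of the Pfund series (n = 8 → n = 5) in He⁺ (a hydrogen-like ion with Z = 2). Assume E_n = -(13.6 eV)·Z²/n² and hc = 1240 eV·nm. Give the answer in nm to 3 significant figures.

The Pfund series terminates on n_f = 5; the third line has n_i = 5+3 = 8.
ΔE = 54.40 × (1/5² − 1/8²) = 1.326 eV.
λ = 1240 / 1.326 = 935 nm.

935 nm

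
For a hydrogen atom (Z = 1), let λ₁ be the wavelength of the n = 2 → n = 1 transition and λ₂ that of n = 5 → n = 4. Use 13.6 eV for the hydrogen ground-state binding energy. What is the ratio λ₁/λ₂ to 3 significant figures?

λ ∝ 1/ΔE ∝ 1/(1/n_f² − 1/n_i²), and the Z² and hc factors cancel in the ratio.
λ₁/λ₂ = (1/4² − 1/5²)/(1/1² − 1/2²) = 0.02250/0.7500 = 0.0300.

0.0300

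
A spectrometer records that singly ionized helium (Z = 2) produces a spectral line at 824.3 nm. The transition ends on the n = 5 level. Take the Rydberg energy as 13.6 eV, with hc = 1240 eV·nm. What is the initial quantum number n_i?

n_i = 9

The photon energy is ΔE = hc/λ = 1240 / 824.3 = 1.504 eV.
With Z = 2, ΔE = 54.40 × (1/n_f² − 1/n_i²), so 1/n_f² − 1/n_i² = 0.02765.
With n_f = 5: 1/n_i² = 1/25 − 0.02765 = 0.01235, so n_i ≈ 9.00.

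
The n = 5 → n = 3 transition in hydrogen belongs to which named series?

The series is set by the lower level: n_f = 3 is the Paschen series.

Paschen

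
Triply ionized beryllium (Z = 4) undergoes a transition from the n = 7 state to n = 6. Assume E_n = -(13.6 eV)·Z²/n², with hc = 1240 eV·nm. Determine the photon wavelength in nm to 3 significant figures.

For Z = 4 the level energies scale as Z², so the effective Rydberg energy is 13.6 × 16 = 217.6 eV.
ΔE = 217.6 × (1/6² − 1/7²) = 217.6 × 0.007370 = 1.604 eV.
λ = hc/ΔE = 1240 / 1.604 = 773 nm.

773 nm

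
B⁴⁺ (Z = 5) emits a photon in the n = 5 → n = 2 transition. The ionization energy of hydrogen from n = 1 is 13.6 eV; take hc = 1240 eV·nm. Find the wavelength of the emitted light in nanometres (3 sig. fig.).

17.4 nm

For Z = 5 the level energies scale as Z², so the effective Rydberg energy is 13.6 × 25 = 340.0 eV.
ΔE = 340.0 × (1/2² − 1/5²) = 340.0 × 0.2100 = 71.40 eV.
λ = hc/ΔE = 1240 / 71.40 = 17.4 nm.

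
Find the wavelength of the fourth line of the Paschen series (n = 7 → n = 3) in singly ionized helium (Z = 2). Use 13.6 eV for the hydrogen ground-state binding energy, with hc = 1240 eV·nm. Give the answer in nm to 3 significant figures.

The Paschen series terminates on n_f = 3; the fourth line has n_i = 3+4 = 7.
ΔE = 54.40 × (1/3² − 1/7²) = 4.934 eV.
λ = 1240 / 4.934 = 251 nm.

251 nm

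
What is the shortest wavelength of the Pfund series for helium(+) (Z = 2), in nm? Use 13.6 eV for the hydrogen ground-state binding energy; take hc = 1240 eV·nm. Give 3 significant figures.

The Pfund series has lower level n_f = 5; the series limit corresponds to n_i → ∞.
ΔE_max = 13.6 × 4 / 5² = 2.176 eV.
λ_min = 1240 / 2.176 = 570 nm.

570 nm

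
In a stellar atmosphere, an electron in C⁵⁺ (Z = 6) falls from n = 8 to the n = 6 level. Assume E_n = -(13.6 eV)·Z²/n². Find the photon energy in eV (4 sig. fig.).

5.950 eV

The Bohr energies scale as Z², so for Z = 6: E_n = −489.6/n² eV.
E_8 = −489.6/64 = −7.650 eV and E_6 = −489.6/36 = −13.60 eV.
The photon energy is |E_8 − E_6| = 5.950 eV.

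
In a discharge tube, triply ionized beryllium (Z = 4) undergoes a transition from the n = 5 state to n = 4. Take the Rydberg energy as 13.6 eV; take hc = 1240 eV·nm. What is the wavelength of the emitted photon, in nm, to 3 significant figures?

253 nm

For Z = 4 the level energies scale as Z², so the effective Rydberg energy is 13.6 × 16 = 217.6 eV.
ΔE = 217.6 × (1/4² − 1/5²) = 217.6 × 0.02250 = 4.896 eV.
λ = hc/ΔE = 1240 / 4.896 = 253 nm.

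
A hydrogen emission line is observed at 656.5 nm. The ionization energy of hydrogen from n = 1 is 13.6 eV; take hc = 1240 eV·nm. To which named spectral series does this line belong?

ΔE = 1240/656.5 = 1.889 eV.
This matches 13.6 × (1/2² − 1/3²), so n_f = 2: the Balmer series.

Balmer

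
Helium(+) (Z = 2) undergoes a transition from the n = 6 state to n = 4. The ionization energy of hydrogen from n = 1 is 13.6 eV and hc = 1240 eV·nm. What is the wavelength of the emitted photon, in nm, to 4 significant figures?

656.5 nm

For Z = 2 the level energies scale as Z², so the effective Rydberg energy is 13.6 × 4 = 54.40 eV.
ΔE = 54.40 × (1/4² − 1/6²) = 54.40 × 0.03472 = 1.889 eV.
λ = hc/ΔE = 1240 / 1.889 = 656.5 nm.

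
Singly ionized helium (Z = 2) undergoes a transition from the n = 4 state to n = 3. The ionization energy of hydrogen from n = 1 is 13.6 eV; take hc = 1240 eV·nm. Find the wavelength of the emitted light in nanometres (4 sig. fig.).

For Z = 2 the level energies scale as Z², so the effective Rydberg energy is 13.6 × 4 = 54.40 eV.
ΔE = 54.40 × (1/3² − 1/4²) = 54.40 × 0.04861 = 2.644 eV.
λ = hc/ΔE = 1240 / 2.644 = 468.9 nm.

468.9 nm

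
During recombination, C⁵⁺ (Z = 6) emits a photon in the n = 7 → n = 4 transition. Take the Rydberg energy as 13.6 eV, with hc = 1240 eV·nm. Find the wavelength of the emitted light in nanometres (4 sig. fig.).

For Z = 6 the level energies scale as Z², so the effective Rydberg energy is 13.6 × 36 = 489.6 eV.
ΔE = 489.6 × (1/4² − 1/7²) = 489.6 × 0.04209 = 20.61 eV.
λ = hc/ΔE = 1240 / 20.61 = 60.17 nm.

60.17 nm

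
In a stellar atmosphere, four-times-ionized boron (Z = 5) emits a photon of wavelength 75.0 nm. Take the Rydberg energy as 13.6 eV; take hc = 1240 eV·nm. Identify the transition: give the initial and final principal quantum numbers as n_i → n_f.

n_i = 4, n_f = 3

The photon energy is ΔE = hc/λ = 1240 / 75.0 = 16.53 eV.
With Z = 5, ΔE = 340.0 × (1/n_f² − 1/n_i²), so 1/n_f² − 1/n_i² = 0.04863.
Trying n_f = 3 gives 1/n_i² = 0.06248, i.e. n_i ≈ 4; this pair matches.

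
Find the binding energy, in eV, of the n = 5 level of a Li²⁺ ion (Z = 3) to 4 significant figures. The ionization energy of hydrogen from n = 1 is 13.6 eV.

E_n = −13.6 Z²/n² = −122.4/n² eV for Z = 3.
E_5 = −122.4/25 = −4.896 eV, so ionization (to E = 0) requires 4.896 eV.

4.896 eV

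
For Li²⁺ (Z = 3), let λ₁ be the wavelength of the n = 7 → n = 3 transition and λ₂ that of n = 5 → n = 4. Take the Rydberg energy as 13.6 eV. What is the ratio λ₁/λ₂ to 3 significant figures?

λ ∝ 1/ΔE ∝ 1/(1/n_f² − 1/n_i²), and the Z² and hc factors cancel in the ratio.
λ₁/λ₂ = (1/4² − 1/5²)/(1/3² − 1/7²) = 0.02250/0.09070 = 0.248.

0.248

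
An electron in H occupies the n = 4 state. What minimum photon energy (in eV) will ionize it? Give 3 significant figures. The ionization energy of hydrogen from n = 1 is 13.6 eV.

0.850 eV

E_4 = −13.60/16 = −0.850 eV, so ionization (to E = 0) requires 0.850 eV.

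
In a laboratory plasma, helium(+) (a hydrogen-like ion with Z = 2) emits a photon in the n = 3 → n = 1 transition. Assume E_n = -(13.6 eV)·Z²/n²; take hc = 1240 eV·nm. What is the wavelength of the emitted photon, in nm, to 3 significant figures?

For Z = 2 the level energies scale as Z², so the effective Rydberg energy is 13.6 × 4 = 54.40 eV.
ΔE = 54.40 × (1/1² − 1/3²) = 54.40 × 0.8889 = 48.36 eV.
λ = hc/ΔE = 1240 / 48.36 = 25.6 nm.

25.6 nm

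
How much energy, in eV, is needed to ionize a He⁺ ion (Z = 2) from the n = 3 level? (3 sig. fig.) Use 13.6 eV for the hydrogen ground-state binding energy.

6.04 eV

E_n = −13.6 Z²/n² = −54.40/n² eV for Z = 2.
E_3 = −54.40/9 = −6.04 eV, so ionization (to E = 0) requires 6.04 eV.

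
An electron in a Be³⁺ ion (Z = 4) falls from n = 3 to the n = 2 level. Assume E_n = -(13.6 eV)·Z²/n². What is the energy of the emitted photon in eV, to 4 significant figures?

30.22 eV

The Bohr energies scale as Z², so for Z = 4: E_n = −217.6/n² eV.
E_3 = −217.6/9 = −24.18 eV and E_2 = −217.6/4 = −54.40 eV.
The photon energy is |E_3 − E_2| = 30.22 eV.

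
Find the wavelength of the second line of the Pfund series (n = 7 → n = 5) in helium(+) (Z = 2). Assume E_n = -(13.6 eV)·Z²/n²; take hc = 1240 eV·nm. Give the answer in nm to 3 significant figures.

The Pfund series terminates on n_f = 5; the second line has n_i = 5+2 = 7.
ΔE = 54.40 × (1/5² − 1/7²) = 1.066 eV.
λ = 1240 / 1.066 = 1160 nm.

1160 nm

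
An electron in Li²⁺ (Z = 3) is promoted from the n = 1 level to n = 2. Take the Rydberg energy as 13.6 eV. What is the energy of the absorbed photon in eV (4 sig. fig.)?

The Bohr energies scale as Z², so for Z = 3: E_n = −122.4/n² eV.
E_2 = −122.4/4 = −30.60 eV and E_1 = −122.4/1 = −122.4 eV.
The photon energy is |E_2 − E_1| = 91.80 eV.

91.80 eV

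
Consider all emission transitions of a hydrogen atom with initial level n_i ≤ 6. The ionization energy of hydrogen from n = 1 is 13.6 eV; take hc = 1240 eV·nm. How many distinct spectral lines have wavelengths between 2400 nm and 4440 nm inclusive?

2

Enumerate all n_i → n_f pairs with 1 ≤ n_f < n_i ≤ 6 and compute λ = 1240 / [13.6·1·(1/n_f² − 1/n_i²)].
Lines falling in [2400, 4440] nm: 6→4 (2626 nm), 5→4 (4052 nm).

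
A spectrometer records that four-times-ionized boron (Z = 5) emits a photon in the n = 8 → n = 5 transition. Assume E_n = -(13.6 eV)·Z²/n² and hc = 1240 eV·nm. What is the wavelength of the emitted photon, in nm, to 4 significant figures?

For Z = 5 the level energies scale as Z², so the effective Rydberg energy is 13.6 × 25 = 340.0 eV.
ΔE = 340.0 × (1/5² − 1/8²) = 340.0 × 0.02438 = 8.288 eV.
λ = hc/ΔE = 1240 / 8.288 = 149.6 nm.

149.6 nm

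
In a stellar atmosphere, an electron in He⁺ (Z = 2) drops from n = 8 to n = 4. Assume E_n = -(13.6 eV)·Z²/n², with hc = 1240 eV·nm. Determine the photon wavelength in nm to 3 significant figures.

486 nm

For Z = 2 the level energies scale as Z², so the effective Rydberg energy is 13.6 × 4 = 54.40 eV.
ΔE = 54.40 × (1/4² − 1/8²) = 54.40 × 0.04688 = 2.550 eV.
λ = hc/ΔE = 1240 / 2.550 = 486 nm.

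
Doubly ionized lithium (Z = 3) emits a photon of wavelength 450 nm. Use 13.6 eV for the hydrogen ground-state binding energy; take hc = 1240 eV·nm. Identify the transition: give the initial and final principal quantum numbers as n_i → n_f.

n_i = 5, n_f = 4

The photon energy is ΔE = hc/λ = 1240 / 450 = 2.756 eV.
With Z = 3, ΔE = 122.4 × (1/n_f² − 1/n_i²), so 1/n_f² − 1/n_i² = 0.02251.
Trying n_f = 4 gives 1/n_i² = 0.03999, i.e. n_i ≈ 5; this pair matches.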